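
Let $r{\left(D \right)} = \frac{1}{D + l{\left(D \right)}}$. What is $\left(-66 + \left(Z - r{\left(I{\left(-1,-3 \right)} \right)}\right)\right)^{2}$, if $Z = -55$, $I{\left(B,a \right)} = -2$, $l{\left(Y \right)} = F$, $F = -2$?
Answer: $\frac{233289}{16} \approx 14581.0$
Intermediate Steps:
$l{\left(Y \right)} = -2$
$r{\left(D \right)} = \frac{1}{-2 + D}$ ($r{\left(D \right)} = \frac{1}{D - 2} = \frac{1}{-2 + D}$)
$\left(-66 + \left(Z - r{\left(I{\left(-1,-3 \right)} \right)}\right)\right)^{2} = \left(-66 - \left(55 + \frac{1}{-2 - 2}\right)\right)^{2} = \left(-66 - \frac{219}{4}\right)^{2} = \left(- \frac{483}{4}\right)^{2} = \frac{233289}{16}$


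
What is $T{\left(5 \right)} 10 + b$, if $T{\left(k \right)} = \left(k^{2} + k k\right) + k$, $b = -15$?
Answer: $535$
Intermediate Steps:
$T{\left(k \right)} = k + 2 k^{2}$ ($T{\left(k \right)} = \left(k^{2} + k^{2}\right) + k = 2 k^{2} + k = k + 2 k^{2}$)
$T{\left(5 \right)} 10 + b = 5 \left(1 + 2 \cdot 5\right) 10 - 15 = 5 \left(1 + 10\right) 10 - 15 = 5 \cdot 11 \cdot 10 - 15 = 55 \cdot 10 - 15 = 550 - 15 = 535$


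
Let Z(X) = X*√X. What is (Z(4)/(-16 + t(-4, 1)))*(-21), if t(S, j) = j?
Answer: 56/5 ≈ 11.200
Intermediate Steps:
Z(X) = X^(3/2)
(Z(4)/(-16 + t(-4, 1)))*(-21) = (4^(3/2)/(-16 + 1))*(-21) = (8/(-15))*(-21) = (8*(-1/15))*(-21) = -8/15*(-21) = 56/5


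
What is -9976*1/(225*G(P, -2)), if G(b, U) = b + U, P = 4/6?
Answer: 2494/75 ≈ 33.253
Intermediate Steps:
P = ⅔ (P = 4*(⅙) = ⅔ ≈ 0.66667)
G(b, U) = U + b
-9976*1/(225*G(P, -2)) = -9976*1/(225*(-2 + ⅔)) = -9976/((-4/3*225)) = -9976/(-300) = -9976*(-1/300) = 2494/75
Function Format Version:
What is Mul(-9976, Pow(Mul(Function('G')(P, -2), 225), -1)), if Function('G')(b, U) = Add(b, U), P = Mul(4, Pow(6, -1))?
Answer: Rational(2494, 75) ≈ 33.253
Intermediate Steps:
P = Rational(2, 3) (P = Mul(4, Rational(1, 6)) = Rational(2, 3) ≈ 0.66667)
Function('G')(b, U) = Add(U, b)
Mul(-9976, Pow(Mul(Function('G')(P, -2), 225), -1)) = Mul(-9976, Pow(Mul(Add(-2, Rational(2, 3)), 225), -1)) = Mul(-9976, Pow(Mul(Rational(-4, 3), 225), -1)) = Mul(-9976, Pow(-300, -1)) = Mul(-9976, Rational(-1, 300)) = Rational(2494, 75)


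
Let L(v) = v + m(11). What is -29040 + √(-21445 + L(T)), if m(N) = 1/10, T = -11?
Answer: -29040 + I*√2145590/10 ≈ -29040.0 + 146.48*I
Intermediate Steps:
m(N) = ⅒
L(v) = ⅒ + v (L(v) = v + ⅒ = ⅒ + v)
-29040 + √(-21445 + L(T)) = -29040 + √(-21445 + (⅒ - 11)) = -29040 + √(-21445 - 109/10) = -29040 + √(-214559/10) = -29040 + I*√2145590/10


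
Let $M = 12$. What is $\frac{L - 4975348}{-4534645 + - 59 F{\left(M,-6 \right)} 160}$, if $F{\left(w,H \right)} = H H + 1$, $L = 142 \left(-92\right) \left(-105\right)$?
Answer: $\frac{3603628}{4883925} \approx 0.73785$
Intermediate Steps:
$L = 1371720$ ($L = \left(-13064\right) \left(-105\right) = 1371720$)
$F{\left(w,H \right)} = 1 + H^{2}$ ($F{\left(w,H \right)} = H^{2} + 1 = 1 + H^{2}$)
$\frac{L - 4975348}{-4534645 + - 59 F{\left(M,-6 \right)} 160} = \frac{1371720 - 4975348}{-4534645 + - 59 \left(1 + \left(-6\right)^{2}\right) 160} = - \frac{3603628}{-4534645 + - 59 \left(1 + 36\right) 160} = - \frac{3603628}{-4534645 + \left(-59\right) 37 \cdot 160} = - \frac{3603628}{-4534645 - 349280} = - \frac{3603628}{-4883925} = \left(-3603628\right) \left(- \frac{1}{4883925}\right) = \frac{3603628}{4883925}$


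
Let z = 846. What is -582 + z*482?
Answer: 407190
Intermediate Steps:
-582 + z*482 = -582 + 846*482 = -582 + 407772 = 407190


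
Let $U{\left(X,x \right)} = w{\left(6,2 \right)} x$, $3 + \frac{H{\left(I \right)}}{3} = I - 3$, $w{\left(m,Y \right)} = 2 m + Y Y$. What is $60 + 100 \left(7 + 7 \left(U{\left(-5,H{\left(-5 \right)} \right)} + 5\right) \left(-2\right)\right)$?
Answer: $732960$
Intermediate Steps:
$w{\left(m,Y \right)} = Y^{2} + 2 m$ ($w{\left(m,Y \right)} = 2 m + Y^{2} = Y^{2} + 2 m$)
$H{\left(I \right)} = -18 + 3 I$ ($H{\left(I \right)} = -9 + 3 \left(I - 3\right) = -9 + 3 \left(-3 + I\right) = -9 + \left(-9 + 3 I\right) = -18 + 3 I$)
$U{\left(X,x \right)} = 16 x$ ($U{\left(X,x \right)} = \left(2^{2} + 2 \cdot 6\right) x = \left(4 + 12\right) x = 16 x$)
$60 + 100 \left(7 + 7 \left(U{\left(-5,H{\left(-5 \right)} \right)} + 5\right) \left(-2\right)\right) = 60 + 100 \left(7 + 7 \left(16 \left(-18 + 3 \left(-5\right)\right) + 5\right) \left(-2\right)\right) = 60 + 100 \left(7 + 7 \left(16 \left(-18 - 15\right) + 5\right) \left(-2\right)\right) = 60 + 100 \left(7 + 7 \left(16 \left(-33\right) + 5\right) \left(-2\right)\right) = 60 + 100 \left(7 + 7 \left(-528 + 5\right) \left(-2\right)\right) = 60 + 100 \left(7 + 7 \left(\left(-523\right) \left(-2\right)\right)\right) = 60 + 100 \left(7 + 7 \cdot 1046\right) = 60 + 100 \left(7 + 7322\right) = 60 + 100 \cdot 7329 = 60 + 732900 = 732960$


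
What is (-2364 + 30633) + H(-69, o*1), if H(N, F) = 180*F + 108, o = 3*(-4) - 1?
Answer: 26037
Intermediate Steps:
o = -13 (o = -12 - 1 = -13)
H(N, F) = 108 + 180*F
(-2364 + 30633) + H(-69, o*1) = (-2364 + 30633) + (108 + 180*(-13*1)) = 28269 + (108 + 180*(-13)) = 28269 + (108 - 2340) = 28269 - 2232 = 26037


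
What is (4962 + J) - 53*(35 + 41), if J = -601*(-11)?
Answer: 7545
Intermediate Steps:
J = 6611
(4962 + J) - 53*(35 + 41) = (4962 + 6611) - 53*(35 + 41) = 11573 - 53*76 = 11573 - 4028 = 7545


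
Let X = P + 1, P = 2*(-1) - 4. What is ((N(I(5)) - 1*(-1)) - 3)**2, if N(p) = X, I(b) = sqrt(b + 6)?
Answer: 49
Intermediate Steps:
P = -6 (P = -2 - 4 = -6)
X = -5 (X = -6 + 1 = -5)
I(b) = sqrt(6 + b)
N(p) = -5
((N(I(5)) - 1*(-1)) - 3)**2 = ((-5 - 1*(-1)) - 3)**2 = ((-5 + 1) - 3)**2 = (-4 - 3)**2 = (-7)**2 = 49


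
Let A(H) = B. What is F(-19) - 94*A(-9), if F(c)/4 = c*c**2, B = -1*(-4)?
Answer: -27812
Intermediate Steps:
B = 4
F(c) = 4*c**3 (F(c) = 4*(c*c**2) = 4*c**3)
A(H) = 4
F(-19) - 94*A(-9) = 4*(-19)**3 - 94*4 = 4*(-6859) - 376 = -27436 - 376 = -27812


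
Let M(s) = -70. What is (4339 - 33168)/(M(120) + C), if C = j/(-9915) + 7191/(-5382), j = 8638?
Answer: 170932041930/428129509 ≈ 399.25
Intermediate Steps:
C = -13087609/5929170 (C = 8638/(-9915) + 7191/(-5382) = 8638*(-1/9915) + 7191*(-1/5382) = -8638/9915 - 799/598 = -13087609/5929170 ≈ -2.2073)
(4339 - 33168)/(M(120) + C) = (4339 - 33168)/(-70 - 13087609/5929170) = -28829/(-428129509/5929170) = -28829*(-5929170/428129509) = 170932041930/428129509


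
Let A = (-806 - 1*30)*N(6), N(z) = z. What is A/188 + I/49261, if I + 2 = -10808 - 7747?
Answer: -62645473/2315267 ≈ -27.058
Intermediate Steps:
I = -18557 (I = -2 + (-10808 - 7747) = -2 - 18555 = -18557)
A = -5016 (A = (-806 - 1*30)*6 = (-806 - 30)*6 = -836*6 = -5016)
A/188 + I/49261 = -5016/188 - 18557/49261 = -5016*1/188 - 18557*1/49261 = -1254/47 - 18557/49261 = -62645473/2315267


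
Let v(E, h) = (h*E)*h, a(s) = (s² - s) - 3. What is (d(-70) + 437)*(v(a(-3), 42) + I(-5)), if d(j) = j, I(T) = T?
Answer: 5824657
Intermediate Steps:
a(s) = -3 + s² - s
v(E, h) = E*h² (v(E, h) = (E*h)*h = E*h²)
(d(-70) + 437)*(v(a(-3), 42) + I(-5)) = (-70 + 437)*((-3 + (-3)² - 1*(-3))*42² - 5) = 367*((-3 + 9 + 3)*1764 - 5) = 367*(9*1764 - 5) = 367*(15876 - 5) = 367*15871 = 5824657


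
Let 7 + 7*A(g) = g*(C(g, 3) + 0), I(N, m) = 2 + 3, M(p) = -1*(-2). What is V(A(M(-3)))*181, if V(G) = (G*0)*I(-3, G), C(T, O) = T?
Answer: 0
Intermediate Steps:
M(p) = 2
I(N, m) = 5
A(g) = -1 + g²/7 (A(g) = -1 + (g*(g + 0))/7 = -1 + (g*g)/7 = -1 + g²/7)
V(G) = 0 (V(G) = (G*0)*5 = 0*5 = 0)
V(A(M(-3)))*181 = 0*181 = 0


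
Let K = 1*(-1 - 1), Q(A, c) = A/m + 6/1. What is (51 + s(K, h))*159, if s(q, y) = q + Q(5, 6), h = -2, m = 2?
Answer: 18285/2 ≈ 9142.5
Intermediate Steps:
Q(A, c) = 6 + A/2 (Q(A, c) = A/2 + 6/1 = A*(½) + 6*1 = A/2 + 6 = 6 + A/2)
K = -2 (K = 1*(-2) = -2)
s(q, y) = 17/2 + q (s(q, y) = q + (6 + (½)*5) = q + (6 + 5/2) = q + 17/2 = 17/2 + q)
(51 + s(K, h))*159 = (51 + (17/2 - 2))*159 = (51 + 13/2)*159 = (115/2)*159 = 18285/2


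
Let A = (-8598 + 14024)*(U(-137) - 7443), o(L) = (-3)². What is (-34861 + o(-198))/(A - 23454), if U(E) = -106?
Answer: 8713/10246082 ≈ 0.00085037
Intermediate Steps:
o(L) = 9
A = -40960874 (A = (-8598 + 14024)*(-106 - 7443) = 5426*(-7549) = -40960874)
(-34861 + o(-198))/(A - 23454) = (-34861 + 9)/(-40960874 - 23454) = -34852/(-40984328) = -34852*(-1/40984328) = 8713/10246082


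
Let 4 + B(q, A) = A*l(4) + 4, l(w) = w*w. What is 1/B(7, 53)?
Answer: 1/848 ≈ 0.0011792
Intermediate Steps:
l(w) = w**2
B(q, A) = 16*A (B(q, A) = -4 + (A*4**2 + 4) = -4 + (A*16 + 4) = -4 + (16*A + 4) = -4 + (4 + 16*A) = 16*A)
1/B(7, 53) = 1/(16*53) = 1/848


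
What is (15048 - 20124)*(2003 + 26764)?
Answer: -146021292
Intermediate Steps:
(15048 - 20124)*(2003 + 26764) = -5076*28767 = -146021292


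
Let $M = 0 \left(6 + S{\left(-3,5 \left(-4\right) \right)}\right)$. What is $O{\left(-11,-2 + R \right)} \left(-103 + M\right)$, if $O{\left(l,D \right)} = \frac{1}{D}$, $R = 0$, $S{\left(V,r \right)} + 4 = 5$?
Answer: $\frac{103}{2} \approx 51.5$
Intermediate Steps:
$S{\left(V,r \right)} = 1$ ($S{\left(V,r \right)} = -4 + 5 = 1$)
$M = 0$ ($M = 0 \left(6 + 1\right) = 0 \cdot 7 = 0$)
$O{\left(-11,-2 + R \right)} \left(-103 + M\right) = \frac{-103 + 0}{-2 + 0} = \frac{1}{-2} \left(-103\right) = \left(- \frac{1}{2}\right) \left(-103\right) = \frac{103}{2}$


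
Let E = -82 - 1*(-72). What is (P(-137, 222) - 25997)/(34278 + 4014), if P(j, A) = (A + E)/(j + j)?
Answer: -3561695/5246004 ≈ -0.67894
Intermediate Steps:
E = -10 (E = -82 + 72 = -10)
P(j, A) = (-10 + A)/(2*j) (P(j, A) = (A - 10)/(j + j) = (-10 + A)/((2*j)) = (-10 + A)*(1/(2*j)) = (-10 + A)/(2*j))
(P(-137, 222) - 25997)/(34278 + 4014) = ((½)*(-10 + 222)/(-137) - 25997)/(34278 + 4014) = ((½)*(-1/137)*212 - 25997)/38292 = (-106/137 - 25997)*(1/38292) = -3561695/137*1/38292 = -3561695/5246004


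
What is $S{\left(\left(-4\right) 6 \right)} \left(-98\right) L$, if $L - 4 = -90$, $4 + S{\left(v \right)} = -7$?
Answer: $-92708$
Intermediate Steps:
$S{\left(v \right)} = -11$ ($S{\left(v \right)} = -4 - 7 = -11$)
$L = -86$ ($L = 4 - 90 = -86$)
$S{\left(\left(-4\right) 6 \right)} \left(-98\right) L = \left(-11\right) \left(-98\right) \left(-86\right) = 1078 \left(-86\right) = -92708$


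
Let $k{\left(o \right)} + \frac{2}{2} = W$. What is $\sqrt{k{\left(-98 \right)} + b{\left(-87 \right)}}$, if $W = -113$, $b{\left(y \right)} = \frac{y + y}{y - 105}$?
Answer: $\frac{i \sqrt{7238}}{8} \approx 10.635 i$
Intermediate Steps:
$b{\left(y \right)} = \frac{2 y}{-105 + y}$
$k{\left(o \right)} = -114$ ($k{\left(o \right)} = -1 - 113 = -114$)
$\sqrt{k{\left(-98 \right)} + b{\left(-87 \right)}} = \sqrt{-114 + 2 \left(-87\right) \frac{1}{-105 - 87}} = \sqrt{-114 + 2 \left(-87\right) \frac{1}{-192}} = \sqrt{-114 + 2 \left(-87\right) \left(- \frac{1}{192}\right)} = \sqrt{-114 + \frac{29}{32}} = \sqrt{- \frac{3619}{32}} = \frac{i \sqrt{7238}}{8}$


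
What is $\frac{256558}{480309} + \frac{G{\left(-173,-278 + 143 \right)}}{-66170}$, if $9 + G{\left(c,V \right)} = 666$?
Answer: $\frac{16660879847}{31782046530} \approx 0.52422$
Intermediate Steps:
$G{\left(c,V \right)} = 657$ ($G{\left(c,V \right)} = -9 + 666 = 657$)
$\frac{256558}{480309} + \frac{G{\left(-173,-278 + 143 \right)}}{-66170} = \frac{256558}{480309} + \frac{657}{-66170} = 256558 \cdot \frac{1}{480309} + 657 \left(- \frac{1}{66170}\right) = \frac{256558}{480309} - \frac{657}{66170} = \frac{16660879847}{31782046530}$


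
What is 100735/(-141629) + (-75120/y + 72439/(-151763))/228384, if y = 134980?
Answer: -23564279263583379811/33130134187056328032 ≈ -0.71126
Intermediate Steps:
100735/(-141629) + (-75120/y + 72439/(-151763))/228384 = 100735/(-141629) + (-75120/134980 + 72439/(-151763))/228384 = 100735*(-1/141629) + (-75120*1/134980 + 72439*(-1/151763))*(1/228384) = -100735/141629 + (-3756/6749 - 72439/151763)*(1/228384) = -100735/141629 - 1058912639/1024248487*1/228384 = -100735/141629 - 1058912639/233921966455008 = -23564279263583379811/33130134187056328032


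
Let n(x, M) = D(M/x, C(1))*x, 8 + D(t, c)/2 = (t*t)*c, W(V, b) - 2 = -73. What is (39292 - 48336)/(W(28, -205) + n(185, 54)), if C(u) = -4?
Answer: 1673140/584063 ≈ 2.8647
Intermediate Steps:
W(V, b) = -71 (W(V, b) = 2 - 73 = -71)
D(t, c) = -16 + 2*c*t**2 (D(t, c) = -16 + 2*((t*t)*c) = -16 + 2*(t**2*c) = -16 + 2*(c*t**2) = -16 + 2*c*t**2)
n(x, M) = x*(-16 - 8*M**2/x**2) (n(x, M) = (-16 + 2*(-4)*(M/x)**2)*x = (-16 + 2*(-4)*(M**2/x**2))*x = (-16 - 8*M**2/x**2)*x = x*(-16 - 8*M**2/x**2))
(39292 - 48336)/(W(28, -205) + n(185, 54)) = (39292 - 48336)/(-71 + (-16*185 - 8*54**2/185)) = -9044/(-71 + (-2960 - 8*2916*1/185)) = -9044/(-71 + (-2960 - 23328/185)) = -9044/(-71 - 570928/185) = -9044/(-584063/185) = -9044*(-185/584063) = 1673140/584063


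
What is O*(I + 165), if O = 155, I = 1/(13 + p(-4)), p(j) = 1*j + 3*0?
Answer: 230330/9 ≈ 25592.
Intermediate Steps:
p(j) = j (p(j) = j + 0 = j)
I = ⅑ (I = 1/(13 - 4) = 1/9 = ⅑ ≈ 0.11111)
O*(I + 165) = 155*(⅑ + 165) = 155*(1486/9) = 230330/9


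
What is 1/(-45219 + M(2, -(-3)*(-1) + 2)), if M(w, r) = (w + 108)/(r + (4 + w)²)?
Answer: -7/316511 ≈ -2.2116e-5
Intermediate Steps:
M(w, r) = (108 + w)/(r + (4 + w)²)
1/(-45219 + M(2, -(-3)*(-1) + 2)) = 1/(-45219 + (108 + 2)/((-(-3)*(-1) + 2) + (4 + 2)²)) = 1/(-45219 + 110/((-1*3 + 2) + 6²)) = 1/(-45219 + 110/((-3 + 2) + 36)) = 1/(-45219 + 110/(-1 + 36)) = 1/(-45219 + 110/35) = 1/(-45219 + (1/35)*110) = 1/(-45219 + 22/7) = 1/(-316511/7) = -7/316511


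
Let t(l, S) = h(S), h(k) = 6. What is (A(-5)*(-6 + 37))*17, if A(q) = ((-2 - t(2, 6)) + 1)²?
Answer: 25823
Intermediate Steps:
t(l, S) = 6
A(q) = 49 (A(q) = ((-2 - 1*6) + 1)² = ((-2 - 6) + 1)² = (-8 + 1)² = (-7)² = 49)
(A(-5)*(-6 + 37))*17 = (49*(-6 + 37))*17 = (49*31)*17 = 1519*17 = 25823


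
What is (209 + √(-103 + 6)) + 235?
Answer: 444 + I*√97 ≈ 444.0 + 9.8489*I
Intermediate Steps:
(209 + √(-103 + 6)) + 235 = (209 + √(-97)) + 235 = (209 + I*√97) + 235 = 444 + I*√97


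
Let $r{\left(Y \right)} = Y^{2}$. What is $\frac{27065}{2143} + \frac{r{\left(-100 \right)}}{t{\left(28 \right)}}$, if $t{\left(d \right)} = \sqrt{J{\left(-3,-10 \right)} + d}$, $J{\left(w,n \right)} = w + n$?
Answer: $\frac{27065}{2143} + \frac{2000 \sqrt{15}}{3} \approx 2594.6$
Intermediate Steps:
$J{\left(w,n \right)} = n + w$
$t{\left(d \right)} = \sqrt{-13 + d}$ ($t{\left(d \right)} = \sqrt{\left(-10 - 3\right) + d} = \sqrt{-13 + d}$)
$\frac{27065}{2143} + \frac{r{\left(-100 \right)}}{t{\left(28 \right)}} = \frac{27065}{2143} + \frac{\left(-100\right)^{2}}{\sqrt{-13 + 28}} = 27065 \cdot \frac{1}{2143} + \frac{10000}{\sqrt{15}} = \frac{27065}{2143} + 10000 \frac{\sqrt{15}}{15} = \frac{27065}{2143} + \frac{2000 \sqrt{15}}{3}$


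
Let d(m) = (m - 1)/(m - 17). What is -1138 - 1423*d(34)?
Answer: -66305/17 ≈ -3900.3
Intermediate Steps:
d(m) = (-1 + m)/(-17 + m)
-1138 - 1423*d(34) = -1138 - 1423*(-1 + 34)/(-17 + 34) = -1138 - 1423*33/17 = -1138 - 46959/17 = -66305/17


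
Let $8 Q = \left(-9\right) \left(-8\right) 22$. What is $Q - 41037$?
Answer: $-40839$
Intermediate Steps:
$Q = 198$ ($Q = \frac{\left(-9\right) \left(-8\right) 22}{8} = \frac{72 \cdot 22}{8} = \frac{1}{8} \cdot 1584 = 198$)
$Q - 41037 = 198 - 41037 = -40839$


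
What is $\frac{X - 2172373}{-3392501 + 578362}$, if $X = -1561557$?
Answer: $\frac{3733930}{2814139} \approx 1.3268$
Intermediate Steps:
$\frac{X - 2172373}{-3392501 + 578362} = \frac{-1561557 - 2172373}{-3392501 + 578362} = - \frac{3733930}{-2814139} = \left(-3733930\right) \left(- \frac{1}{2814139}\right) = \frac{3733930}{2814139}$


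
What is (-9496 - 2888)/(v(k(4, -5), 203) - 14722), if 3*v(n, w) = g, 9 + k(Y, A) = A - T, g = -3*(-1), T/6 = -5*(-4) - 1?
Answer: 4128/4907 ≈ 0.84125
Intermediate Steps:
T = 114 (T = 6*(-5*(-4) - 1) = 6*(20 - 1) = 6*19 = 114)
g = 3
k(Y, A) = -123 + A (k(Y, A) = -9 + (A - 1*114) = -9 + (A - 114) = -9 + (-114 + A) = -123 + A)
v(n, w) = 1 (v(n, w) = (⅓)*3 = 1)
(-9496 - 2888)/(v(k(4, -5), 203) - 14722) = (-9496 - 2888)/(1 - 14722) = -12384/(-14721) = -12384*(-1/14721) = 4128/4907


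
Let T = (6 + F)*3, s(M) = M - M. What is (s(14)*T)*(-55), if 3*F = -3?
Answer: 0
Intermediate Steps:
s(M) = 0
F = -1 (F = (⅓)*(-3) = -1)
T = 15 (T = (6 - 1)*3 = 5*3 = 15)
(s(14)*T)*(-55) = (0*15)*(-55) = 0*(-55) = 0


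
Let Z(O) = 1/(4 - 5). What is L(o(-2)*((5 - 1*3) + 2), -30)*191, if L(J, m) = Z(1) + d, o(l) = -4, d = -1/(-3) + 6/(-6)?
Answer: -955/3 ≈ -318.33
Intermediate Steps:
d = -2/3 (d = -1*(-1/3) + 6*(-1/6) = 1/3 - 1 = -2/3 ≈ -0.66667)
Z(O) = -1 (Z(O) = 1/(-1) = -1)
L(J, m) = -5/3 (L(J, m) = -1 - 2/3 = -5/3)
L(o(-2)*((5 - 1*3) + 2), -30)*191 = -5/3*191 = -955/3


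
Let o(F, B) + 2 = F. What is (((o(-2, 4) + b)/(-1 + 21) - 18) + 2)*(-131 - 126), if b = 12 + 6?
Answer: 39321/10 ≈ 3932.1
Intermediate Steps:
b = 18
o(F, B) = -2 + F
(((o(-2, 4) + b)/(-1 + 21) - 18) + 2)*(-131 - 126) = ((((-2 - 2) + 18)/(-1 + 21) - 18) + 2)*(-131 - 126) = (((-4 + 18)/20 - 18) + 2)*(-257) = ((14*(1/20) - 18) + 2)*(-257) = ((7/10 - 18) + 2)*(-257) = (-173/10 + 2)*(-257) = -153/10*(-257) = 39321/10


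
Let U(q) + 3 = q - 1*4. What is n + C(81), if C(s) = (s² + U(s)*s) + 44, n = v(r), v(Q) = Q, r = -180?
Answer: 12419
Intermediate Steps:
U(q) = -7 + q (U(q) = -3 + (q - 1*4) = -3 + (q - 4) = -3 + (-4 + q) = -7 + q)
n = -180
C(s) = 44 + s² + s*(-7 + s) (C(s) = (s² + (-7 + s)*s) + 44 = (s² + s*(-7 + s)) + 44 = 44 + s² + s*(-7 + s))
n + C(81) = -180 + (44 + 81² + 81*(-7 + 81)) = -180 + (44 + 6561 + 81*74) = -180 + (44 + 6561 + 5994) = -180 + 12599 = 12419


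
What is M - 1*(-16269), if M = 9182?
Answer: 25451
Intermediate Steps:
M - 1*(-16269) = 9182 - 1*(-16269) = 9182 + 16269 = 25451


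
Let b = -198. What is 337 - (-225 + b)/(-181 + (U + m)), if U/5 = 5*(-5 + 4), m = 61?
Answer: 48442/145 ≈ 334.08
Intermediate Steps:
U = -25 (U = 5*(5*(-5 + 4)) = 5*(5*(-1)) = 5*(-5) = -25)
337 - (-225 + b)/(-181 + (U + m)) = 337 - (-225 - 198)/(-181 + (-25 + 61)) = 337 - (-423)/(-181 + 36) = 337 - (-423)/(-145) = 337 - (-423)*(-1)/145 = 337 - 1*423/145 = 337 - 423/145 = 48442/145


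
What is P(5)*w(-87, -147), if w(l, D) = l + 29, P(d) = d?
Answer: -290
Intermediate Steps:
w(l, D) = 29 + l
P(5)*w(-87, -147) = 5*(29 - 87) = 5*(-58) = -290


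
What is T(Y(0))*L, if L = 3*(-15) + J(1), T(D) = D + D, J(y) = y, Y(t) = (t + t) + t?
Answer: 0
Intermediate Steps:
Y(t) = 3*t (Y(t) = 2*t + t = 3*t)
T(D) = 2*D
L = -44 (L = 3*(-15) + 1 = -45 + 1 = -44)
T(Y(0))*L = (2*(3*0))*(-44) = (2*0)*(-44) = 0*(-44) = 0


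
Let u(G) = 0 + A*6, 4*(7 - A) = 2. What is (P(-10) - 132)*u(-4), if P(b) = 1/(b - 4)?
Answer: -72111/14 ≈ -5150.8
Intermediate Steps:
A = 13/2 (A = 7 - ¼*2 = 7 - ½ = 13/2 ≈ 6.5000)
P(b) = 1/(-4 + b)
u(G) = 39 (u(G) = 0 + (13/2)*6 = 0 + 39 = 39)
(P(-10) - 132)*u(-4) = (1/(-4 - 10) - 132)*39 = (1/(-14) - 132)*39 = (-1/14 - 132)*39 = -1849/14*39 = -72111/14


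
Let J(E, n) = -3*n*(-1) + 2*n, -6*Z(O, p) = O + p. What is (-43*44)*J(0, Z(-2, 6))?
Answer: 18920/3 ≈ 6306.7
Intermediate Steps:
Z(O, p) = -O/6 - p/6 (Z(O, p) = -(O + p)/6 = -O/6 - p/6)
J(E, n) = 5*n (J(E, n) = 3*n + 2*n = 5*n)
(-43*44)*J(0, Z(-2, 6)) = (-43*44)*(5*(-⅙*(-2) - ⅙*6)) = -9460*(⅓ - 1) = -9460*(-2)/3 = -1892*(-10/3) = 18920/3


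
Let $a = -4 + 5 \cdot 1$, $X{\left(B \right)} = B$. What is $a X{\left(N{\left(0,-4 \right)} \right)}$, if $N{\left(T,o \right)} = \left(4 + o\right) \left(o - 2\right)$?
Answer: $0$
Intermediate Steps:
$N{\left(T,o \right)} = \left(-2 + o\right) \left(4 + o\right)$ ($N{\left(T,o \right)} = \left(4 + o\right) \left(-2 + o\right) = \left(-2 + o\right) \left(4 + o\right)$)
$a = 1$ ($a = -4 + 5 = 1$)
$a X{\left(N{\left(0,-4 \right)} \right)} = 1 \left(-8 + \left(-4\right)^{2} + 2 \left(-4\right)\right) = 1 \left(-8 + 16 - 8\right) = 1 \cdot 0 = 0$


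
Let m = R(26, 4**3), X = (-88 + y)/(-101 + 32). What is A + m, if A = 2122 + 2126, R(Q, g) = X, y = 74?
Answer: 293126/69 ≈ 4248.2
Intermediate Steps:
X = 14/69 (X = (-88 + 74)/(-101 + 32) = -14/(-69) = -14*(-1/69) = 14/69 ≈ 0.20290)
R(Q, g) = 14/69
m = 14/69 ≈ 0.20290
A = 4248
A + m = 4248 + 14/69 = 293126/69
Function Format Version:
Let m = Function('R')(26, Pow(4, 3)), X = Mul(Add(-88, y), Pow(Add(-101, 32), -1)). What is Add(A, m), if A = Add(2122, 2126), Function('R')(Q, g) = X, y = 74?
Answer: Rational(293126, 69) ≈ 4248.2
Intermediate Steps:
X = Rational(14, 69) (X = Mul(Add(-88, 74), Pow(Add(-101, 32), -1)) = Mul(-14, Pow(-69, -1)) = Mul(-14, Rational(-1, 69)) = Rational(14, 69) ≈ 0.20290)
Function('R')(Q, g) = Rational(14, 69)
m = Rational(14, 69) ≈ 0.20290
A = 4248
Add(A, m) = Add(4248, Rational(14, 69)) = Rational(293126, 69)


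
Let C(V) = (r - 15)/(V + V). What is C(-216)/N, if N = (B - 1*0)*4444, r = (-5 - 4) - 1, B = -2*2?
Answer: -25/7679232 ≈ -3.2555e-6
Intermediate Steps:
B = -4
r = -10 (r = -9 - 1 = -10)
C(V) = -25/(2*V) (C(V) = (-10 - 15)/(V + V) = -25*1/(2*V) = -25/(2*V))
N = -17776 (N = (-4 - 1*0)*4444 = (-4 + 0)*4444 = -4*4444 = -17776)
C(-216)/N = -25/2/(-216)/(-17776) = -25/2*(-1/216)*(-1/17776) = (25/432)*(-1/17776) = -25/7679232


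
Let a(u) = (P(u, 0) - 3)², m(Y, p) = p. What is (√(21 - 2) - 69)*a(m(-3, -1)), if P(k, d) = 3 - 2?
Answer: -276 + 4*√19 ≈ -258.56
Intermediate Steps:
P(k, d) = 1
a(u) = 4 (a(u) = (1 - 3)² = (-2)² = 4)
(√(21 - 2) - 69)*a(m(-3, -1)) = (√(21 - 2) - 69)*4 = (√19 - 69)*4 = (-69 + √19)*4 = -276 + 4*√19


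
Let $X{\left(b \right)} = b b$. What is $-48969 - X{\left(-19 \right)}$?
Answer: $-49330$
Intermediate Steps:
$X{\left(b \right)} = b^{2}$
$-48969 - X{\left(-19 \right)} = -48969 - \left(-19\right)^{2} = -48969 - 361 = -49330$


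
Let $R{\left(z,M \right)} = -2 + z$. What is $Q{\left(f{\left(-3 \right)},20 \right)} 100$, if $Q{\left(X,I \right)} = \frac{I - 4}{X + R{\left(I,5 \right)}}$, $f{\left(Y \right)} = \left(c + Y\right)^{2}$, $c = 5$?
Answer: $\frac{800}{11} \approx 72.727$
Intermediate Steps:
$f{\left(Y \right)} = \left(5 + Y\right)^{2}$
$Q{\left(X,I \right)} = \frac{-4 + I}{-2 + I + X}$ ($Q{\left(X,I \right)} = \frac{I - 4}{X + \left(-2 + I\right)} = \frac{-4 + I}{-2 + I + X}$)
$Q{\left(f{\left(-3 \right)},20 \right)} 100 = \frac{-4 + 20}{-2 + 20 + \left(5 - 3\right)^{2}} \cdot 100 = \frac{1}{-2 + 20 + 2^{2}} \cdot 16 \cdot 100 = \frac{1}{-2 + 20 + 4} \cdot 16 \cdot 100 = \frac{1}{22} \cdot 16 \cdot 100 = \frac{8}{11} \cdot 100 = \frac{800}{11}$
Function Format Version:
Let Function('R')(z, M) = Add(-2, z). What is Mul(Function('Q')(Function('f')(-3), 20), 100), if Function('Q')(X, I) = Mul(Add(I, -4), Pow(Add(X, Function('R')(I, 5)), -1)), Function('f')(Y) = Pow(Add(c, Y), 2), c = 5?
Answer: Rational(800, 11) ≈ 72.727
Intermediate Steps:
Function('f')(Y) = Pow(Add(5, Y), 2)
Function('Q')(X, I) = Mul(Pow(Add(-2, I, X), -1), Add(-4, I)) (Function('Q')(X, I) = Mul(Add(I, -4), Pow(Add(X, Add(-2, I)), -1)) = Mul(Add(-4, I), Pow(Add(-2, I, X), -1)) = Mul(Pow(Add(-2, I, X), -1), Add(-4, I)))
Mul(Function('Q')(Function('f')(-3), 20), 100) = Mul(Mul(Pow(Add(-2, 20, Pow(Add(5, -3), 2)), -1), Add(-4, 20)), 100) = Mul(Mul(Pow(Add(-2, 20, Pow(2, 2)), -1), 16), 100) = Mul(Mul(Pow(Add(-2, 20, 4), -1), 16), 100) = Mul(Mul(Pow(22, -1), 16), 100) = Mul(Mul(Rational(1, 22), 16), 100) = Mul(Rational(8, 11), 100) = Rational(800, 11)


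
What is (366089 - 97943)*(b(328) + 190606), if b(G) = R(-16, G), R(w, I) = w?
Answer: 51105946140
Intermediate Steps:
b(G) = -16
(366089 - 97943)*(b(328) + 190606) = (366089 - 97943)*(-16 + 190606) = 268146*190590 = 51105946140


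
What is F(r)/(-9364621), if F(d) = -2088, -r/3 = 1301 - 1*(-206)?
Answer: 2088/9364621 ≈ 0.00022297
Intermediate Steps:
r = -4521 (r = -3*(1301 - 1*(-206)) = -3*(1301 + 206) = -3*1507 = -4521)
F(r)/(-9364621) = -2088/(-9364621) = -2088*(-1/9364621) = 2088/9364621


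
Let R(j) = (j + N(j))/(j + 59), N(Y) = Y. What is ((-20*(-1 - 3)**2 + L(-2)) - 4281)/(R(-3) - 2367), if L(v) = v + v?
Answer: 42980/22093 ≈ 1.9454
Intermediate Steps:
L(v) = 2*v
R(j) = 2*j/(59 + j) (R(j) = (j + j)/(j + 59) = (2*j)/(59 + j) = 2*j/(59 + j))
((-20*(-1 - 3)**2 + L(-2)) - 4281)/(R(-3) - 2367) = ((-20*(-1 - 3)**2 + 2*(-2)) - 4281)/(2*(-3)/(59 - 3) - 2367) = ((-20*(-4)**2 - 4) - 4281)/(2*(-3)/56 - 2367) = ((-20*16 - 4) - 4281)/(2*(-3)*(1/56) - 2367) = ((-320 - 4) - 4281)/(-3/28 - 2367) = (-324 - 4281)/(-66279/28) = -4605*(-28/66279) = 42980/22093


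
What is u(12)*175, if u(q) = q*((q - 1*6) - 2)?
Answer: 8400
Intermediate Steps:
u(q) = q*(-8 + q) (u(q) = q*((q - 6) - 2) = q*((-6 + q) - 2) = q*(-8 + q))
u(12)*175 = (12*(-8 + 12))*175 = (12*4)*175 = 48*175 = 8400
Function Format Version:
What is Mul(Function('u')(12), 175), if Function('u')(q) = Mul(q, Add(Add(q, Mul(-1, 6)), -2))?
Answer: 8400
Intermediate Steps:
Function('u')(q) = Mul(q, Add(-8, q)) (Function('u')(q) = Mul(q, Add(Add(q, -6), -2)) = Mul(q, Add(Add(-6, q), -2)) = Mul(q, Add(-8, q)))
Mul(Function('u')(12), 175) = Mul(Mul(12, Add(-8, 12)), 175) = Mul(Mul(12, 4), 175) = Mul(48, 175) = 8400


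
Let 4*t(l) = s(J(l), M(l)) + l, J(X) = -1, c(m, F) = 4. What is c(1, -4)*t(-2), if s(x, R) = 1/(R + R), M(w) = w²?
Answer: -15/8 ≈ -1.8750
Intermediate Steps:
s(x, R) = 1/(2*R)
t(l) = l/4 + 1/(8*l²) (t(l) = (1/(2*(l²)) + l)/4 = (1/(2*l²) + l)/4 = (l + 1/(2*l²))/4 = l/4 + 1/(8*l²))
c(1, -4)*t(-2) = 4*((¼)*(-2) + (⅛)/(-2)²) = 4*(-½ + (⅛)*(¼)) = 4*(-½ + 1/32) = 4*(-15/32) = -15/8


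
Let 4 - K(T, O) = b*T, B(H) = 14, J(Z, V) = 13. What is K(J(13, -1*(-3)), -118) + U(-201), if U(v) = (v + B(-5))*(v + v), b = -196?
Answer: 77726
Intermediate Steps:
K(T, O) = 4 + 196*T (K(T, O) = 4 - (-196)*T = 4 + 196*T)
U(v) = 2*v*(14 + v) (U(v) = (v + 14)*(v + v) = (14 + v)*(2*v) = 2*v*(14 + v))
K(J(13, -1*(-3)), -118) + U(-201) = (4 + 196*13) + 2*(-201)*(14 - 201) = (4 + 2548) + 2*(-201)*(-187) = 2552 + 75174 = 77726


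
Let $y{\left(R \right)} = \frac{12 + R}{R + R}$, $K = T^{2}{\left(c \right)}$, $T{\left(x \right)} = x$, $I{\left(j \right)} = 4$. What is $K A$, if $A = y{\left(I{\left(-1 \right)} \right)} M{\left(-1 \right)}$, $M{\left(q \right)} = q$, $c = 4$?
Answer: $-32$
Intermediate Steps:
$K = 16$ ($K = 4^{2} = 16$)
$y{\left(R \right)} = \frac{12 + R}{2 R}$
$A = -2$ ($A = \frac{12 + 4}{2 \cdot 4} \left(-1\right) = \frac{1}{2} \cdot \frac{1}{4} \cdot 16 \left(-1\right) = 2 \left(-1\right) = -2$)
$K A = 16 \left(-2\right) = -32$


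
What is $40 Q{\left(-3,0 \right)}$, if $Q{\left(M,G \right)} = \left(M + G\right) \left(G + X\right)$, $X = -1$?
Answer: $120$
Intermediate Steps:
$Q{\left(M,G \right)} = \left(-1 + G\right) \left(G + M\right)$ ($Q{\left(M,G \right)} = \left(M + G\right) \left(G - 1\right) = \left(G + M\right) \left(-1 + G\right) = \left(-1 + G\right) \left(G + M\right)$)
$40 Q{\left(-3,0 \right)} = 40 \left(0^{2} - 0 - -3 + 0 \left(-3\right)\right) = 40 \left(0 + 0 + 3 + 0\right) = 40 \cdot 3 = 120$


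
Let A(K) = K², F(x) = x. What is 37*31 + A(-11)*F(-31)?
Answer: -2604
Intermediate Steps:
37*31 + A(-11)*F(-31) = 37*31 + (-11)²*(-31) = 1147 + 121*(-31) = 1147 - 3751 = -2604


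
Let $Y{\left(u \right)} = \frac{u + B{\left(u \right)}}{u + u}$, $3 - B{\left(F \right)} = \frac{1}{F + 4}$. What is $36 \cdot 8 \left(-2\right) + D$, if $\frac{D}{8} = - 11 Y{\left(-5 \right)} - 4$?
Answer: $- \frac{3084}{5} \approx -616.8$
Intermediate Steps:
$B{\left(F \right)} = 3 - \frac{1}{4 + F}$ ($B{\left(F \right)} = 3 - \frac{1}{F + 4} = 3 - \frac{1}{4 + F}$)
$Y{\left(u \right)} = \frac{u + \frac{11 + 3 u}{4 + u}}{2 u}$ ($Y{\left(u \right)} = \frac{u + \frac{11 + 3 u}{4 + u}}{u + u} = \frac{u + \frac{11 + 3 u}{4 + u}}{2 u}$)
$D = - \frac{204}{5}$ ($D = 8 \left(- 11 \frac{11 + \left(-5\right)^{2} + 7 \left(-5\right)}{2 \left(-5\right) \left(4 - 5\right)} - 4\right) = 8 \left(- 11 \cdot \frac{1}{2} \left(- \frac{1}{5}\right) \frac{1}{-1} \left(11 + 25 - 35\right) - 4\right) = 8 \left(- 11 \cdot \frac{1}{2} \left(- \frac{1}{5}\right) \left(-1\right) 1 - 4\right) = 8 \left(\left(-11\right) \frac{1}{10} - 4\right) = 8 \left(- \frac{11}{10} - 4\right) = 8 \left(- \frac{51}{10}\right) = - \frac{204}{5} \approx -40.8$)
$36 \cdot 8 \left(-2\right) + D = 36 \cdot 8 \left(-2\right) - \frac{204}{5} = 36 \left(-16\right) - \frac{204}{5} = -576 - \frac{204}{5} = - \frac{3084}{5}$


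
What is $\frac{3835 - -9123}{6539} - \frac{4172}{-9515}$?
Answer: $\frac{150576078}{62218585} \approx 2.4201$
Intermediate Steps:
$\frac{3835 - -9123}{6539} - \frac{4172}{-9515} = \left(3835 + 9123\right) \frac{1}{6539} - - \frac{4172}{9515} = 12958 \cdot \frac{1}{6539} + \frac{4172}{9515} = \frac{12958}{6539} + \frac{4172}{9515} = \frac{150576078}{62218585}$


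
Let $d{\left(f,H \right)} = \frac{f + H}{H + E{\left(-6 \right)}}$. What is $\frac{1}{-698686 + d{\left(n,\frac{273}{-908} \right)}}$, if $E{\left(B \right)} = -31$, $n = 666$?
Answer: $- \frac{28421}{19857959261} \approx -1.4312 \cdot 10^{-6}$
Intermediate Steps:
$d{\left(f,H \right)} = \frac{H + f}{-31 + H}$ ($d{\left(f,H \right)} = \frac{f + H}{H - 31} = \frac{H + f}{-31 + H}$)
$\frac{1}{-698686 + d{\left(n,\frac{273}{-908} \right)}} = \frac{1}{-698686 + \frac{\frac{273}{-908} + 666}{-31 + \frac{273}{-908}}} = \frac{1}{-698686 + \frac{273 \left(- \frac{1}{908}\right) + 666}{-31 + 273 \left(- \frac{1}{908}\right)}} = \frac{1}{-698686 + \frac{- \frac{273}{908} + 666}{-31 - \frac{273}{908}}} = \frac{1}{-698686 + \frac{1}{- \frac{28421}{908}} \cdot \frac{604455}{908}} = \frac{1}{-698686 - \frac{604455}{28421}} = \frac{1}{- \frac{19857959261}{28421}} = - \frac{28421}{19857959261}$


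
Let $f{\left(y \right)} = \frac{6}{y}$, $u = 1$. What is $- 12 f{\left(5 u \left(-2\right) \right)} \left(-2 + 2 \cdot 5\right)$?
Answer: $\frac{288}{5} \approx 57.6$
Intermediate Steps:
$- 12 f{\left(5 u \left(-2\right) \right)} \left(-2 + 2 \cdot 5\right) = - 12 \frac{6}{5 \cdot 1 \left(-2\right)} \left(-2 + 2 \cdot 5\right) = - 12 \frac{6}{5 \left(-2\right)} \left(-2 + 10\right) = - 12 \frac{6}{-10} \cdot 8 = - 12 \cdot 6 \left(- \frac{1}{10}\right) 8 = \left(-12\right) \left(- \frac{3}{5}\right) 8 = \frac{36}{5} \cdot 8 = \frac{288}{5}$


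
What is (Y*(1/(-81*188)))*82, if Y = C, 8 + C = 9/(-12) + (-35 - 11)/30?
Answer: 25297/456840 ≈ 0.055374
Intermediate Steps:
C = -617/60 (C = -8 + (9/(-12) + (-35 - 11)/30) = -8 + (9*(-1/12) - 46*1/30) = -8 + (-¾ - 23/15) = -8 - 137/60 = -617/60 ≈ -10.283)
Y = -617/60 ≈ -10.283
(Y*(1/(-81*188)))*82 = -617/(60*(-81)*188)*82 = -(-617)/(4860*188)*82 = -617/60*(-1/15228)*82 = (617/913680)*82 = 25297/456840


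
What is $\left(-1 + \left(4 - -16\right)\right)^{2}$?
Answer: $361$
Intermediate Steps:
$\left(-1 + \left(4 - -16\right)\right)^{2} = \left(-1 + \left(4 + 16\right)\right)^{2} = \left(-1 + 20\right)^{2} = 19^{2} = 361$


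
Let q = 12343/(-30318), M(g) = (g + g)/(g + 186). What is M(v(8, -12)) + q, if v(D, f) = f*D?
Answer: -128369/50530 ≈ -2.5405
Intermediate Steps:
v(D, f) = D*f
M(g) = 2*g/(186 + g) (M(g) = (2*g)/(186 + g) = 2*g/(186 + g))
q = -12343/30318 (q = 12343*(-1/30318) = -12343/30318 ≈ -0.40712)
M(v(8, -12)) + q = 2*(8*(-12))/(186 + 8*(-12)) - 12343/30318 = 2*(-96)/(186 - 96) - 12343/30318 = 2*(-96)/90 - 12343/30318 = 2*(-96)*(1/90) - 12343/30318 = -32/15 - 12343/30318 = -128369/50530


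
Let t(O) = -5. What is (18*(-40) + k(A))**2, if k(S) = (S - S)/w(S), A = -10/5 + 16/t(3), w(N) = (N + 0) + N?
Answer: 518400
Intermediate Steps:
w(N) = 2*N (w(N) = N + N = 2*N)
A = -26/5 (A = -10/5 + 16/(-5) = -10*1/5 + 16*(-1/5) = -2 - 16/5 = -26/5 ≈ -5.2000)
k(S) = 0 (k(S) = (S - S)/((2*S)) = 0*(1/(2*S)) = 0)
(18*(-40) + k(A))**2 = (18*(-40) + 0)**2 = (-720 + 0)**2 = (-720)**2 = 518400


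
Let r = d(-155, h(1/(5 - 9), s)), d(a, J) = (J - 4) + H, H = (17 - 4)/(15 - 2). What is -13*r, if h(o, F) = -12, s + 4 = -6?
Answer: 195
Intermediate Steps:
s = -10 (s = -4 - 6 = -10)
H = 1 (H = 13/13 = 13*(1/13) = 1)
d(a, J) = -3 + J (d(a, J) = (J - 4) + 1 = (-4 + J) + 1 = -3 + J)
r = -15 (r = -3 - 12 = -15)
-13*r = -13*(-15) = 195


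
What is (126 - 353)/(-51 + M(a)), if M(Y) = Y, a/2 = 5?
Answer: 227/41 ≈ 5.5366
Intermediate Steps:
a = 10 (a = 2*5 = 10)
(126 - 353)/(-51 + M(a)) = (126 - 353)/(-51 + 10) = -227/(-41) = -227*(-1/41) = 227/41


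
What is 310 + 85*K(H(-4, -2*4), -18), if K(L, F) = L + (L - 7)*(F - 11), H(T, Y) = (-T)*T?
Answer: 55645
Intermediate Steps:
H(T, Y) = -T²
K(L, F) = L + (-11 + F)*(-7 + L) (K(L, F) = L + (-7 + L)*(-11 + F) = L + (-11 + F)*(-7 + L))
310 + 85*K(H(-4, -2*4), -18) = 310 + 85*(77 - (-10)*(-4)² - 7*(-18) - (-18)*(-4)²) = 310 + 85*(77 - (-10)*16 + 126 - (-18)*16) = 310 + 85*(77 - 10*(-16) + 126 - 18*(-16)) = 310 + 85*(77 + 160 + 126 + 288) = 310 + 85*651 = 310 + 55335 = 55645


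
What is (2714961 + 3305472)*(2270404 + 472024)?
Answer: 16510604031324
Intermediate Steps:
(2714961 + 3305472)*(2270404 + 472024) = 6020433*2742428 = 16510604031324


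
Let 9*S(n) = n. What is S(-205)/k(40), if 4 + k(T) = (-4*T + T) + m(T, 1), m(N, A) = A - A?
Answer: 205/1116 ≈ 0.18369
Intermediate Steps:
S(n) = n/9
m(N, A) = 0
k(T) = -4 - 3*T (k(T) = -4 + ((-4*T + T) + 0) = -4 + (-3*T + 0) = -4 - 3*T)
S(-205)/k(40) = ((⅑)*(-205))/(-4 - 3*40) = -205/(9*(-4 - 120)) = -205/9/(-124) = -205/9*(-1/124) = 205/1116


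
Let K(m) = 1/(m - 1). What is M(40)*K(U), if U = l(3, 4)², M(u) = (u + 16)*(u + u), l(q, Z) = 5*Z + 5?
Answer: 280/39 ≈ 7.1795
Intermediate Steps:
l(q, Z) = 5 + 5*Z
M(u) = 2*u*(16 + u) (M(u) = (16 + u)*(2*u) = 2*u*(16 + u))
U = 625 (U = (5 + 5*4)² = (5 + 20)² = 25² = 625)
K(m) = 1/(-1 + m)
M(40)*K(U) = (2*40*(16 + 40))/(-1 + 625) = (2*40*56)/624 = 4480*(1/624) = 280/39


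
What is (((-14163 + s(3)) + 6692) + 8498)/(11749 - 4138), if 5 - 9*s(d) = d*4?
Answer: 9236/68499 ≈ 0.13483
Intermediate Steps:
s(d) = 5/9 - 4*d/9 (s(d) = 5/9 - d*4/9 = 5/9 - 4*d/9)
(((-14163 + s(3)) + 6692) + 8498)/(11749 - 4138) = (((-14163 + (5/9 - 4/9*3)) + 6692) + 8498)/(11749 - 4138) = (((-14163 + (5/9 - 4/3)) + 6692) + 8498)/7611 = (((-14163 - 7/9) + 6692) + 8498)*(1/7611) = ((-127474/9 + 6692) + 8498)*(1/7611) = (-67246/9 + 8498)*(1/7611) = (9236/9)*(1/7611) = 9236/68499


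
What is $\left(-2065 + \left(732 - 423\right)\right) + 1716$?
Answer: $-40$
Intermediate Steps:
$\left(-2065 + \left(732 - 423\right)\right) + 1716 = \left(-2065 + 309\right) + 1716 = -1756 + 1716 = -40$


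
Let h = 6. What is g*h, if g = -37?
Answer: -222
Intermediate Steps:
g*h = -37*6 = -222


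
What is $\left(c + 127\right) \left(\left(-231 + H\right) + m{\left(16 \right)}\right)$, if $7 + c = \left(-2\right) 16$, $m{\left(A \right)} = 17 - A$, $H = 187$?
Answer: $-3784$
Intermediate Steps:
$c = -39$ ($c = -7 - 32 = -39$)
$\left(c + 127\right) \left(\left(-231 + H\right) + m{\left(16 \right)}\right) = \left(-39 + 127\right) \left(\left(-231 + 187\right) + \left(17 - 16\right)\right) = 88 \left(-44 + \left(17 - 16\right)\right) = 88 \left(-44 + 1\right) = 88 \left(-43\right) = -3784$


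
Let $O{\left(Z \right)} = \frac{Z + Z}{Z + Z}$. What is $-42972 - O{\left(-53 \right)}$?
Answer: $-42973$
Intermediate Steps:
$O{\left(Z \right)} = 1$ ($O{\left(Z \right)} = \frac{2 Z}{2 Z} = 2 Z \frac{1}{2 Z} = 1$)
$-42972 - O{\left(-53 \right)} = -42972 - 1 = -42973$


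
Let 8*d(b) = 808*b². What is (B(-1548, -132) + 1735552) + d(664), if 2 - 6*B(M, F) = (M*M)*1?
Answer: 137599993/3 ≈ 4.5867e+7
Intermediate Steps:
d(b) = 101*b² (d(b) = (808*b²)/8 = 101*b²)
B(M, F) = ⅓ - M²/6 (B(M, F) = ⅓ - M*M/6 = ⅓ - M²/6)
(B(-1548, -132) + 1735552) + d(664) = ((⅓ - ⅙*(-1548)²) + 1735552) + 101*664² = ((⅓ - ⅙*2396304) + 1735552) + 101*440896 = ((⅓ - 399384) + 1735552) + 44530496 = (-1198151/3 + 1735552) + 44530496 = 4008505/3 + 44530496 = 137599993/3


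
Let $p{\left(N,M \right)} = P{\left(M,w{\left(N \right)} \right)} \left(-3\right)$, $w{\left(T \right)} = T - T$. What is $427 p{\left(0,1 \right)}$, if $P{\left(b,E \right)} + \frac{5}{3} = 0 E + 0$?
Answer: $2135$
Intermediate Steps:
$w{\left(T \right)} = 0$
$P{\left(b,E \right)} = - \frac{5}{3}$ ($P{\left(b,E \right)} = - \frac{5}{3} + \left(0 E + 0\right) = - \frac{5}{3} + \left(0 + 0\right) = - \frac{5}{3} + 0 = - \frac{5}{3}$)
$p{\left(N,M \right)} = 5$ ($p{\left(N,M \right)} = \left(- \frac{5}{3}\right) \left(-3\right) = 5$)
$427 p{\left(0,1 \right)} = 427 \cdot 5 = 2135$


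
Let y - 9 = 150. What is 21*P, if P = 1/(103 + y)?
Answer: 21/262 ≈ 0.080153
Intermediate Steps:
y = 159 (y = 9 + 150 = 159)
P = 1/262 (P = 1/(103 + 159) = 1/262 ≈ 0.0038168)
21*P = 21*(1/262) = 21/262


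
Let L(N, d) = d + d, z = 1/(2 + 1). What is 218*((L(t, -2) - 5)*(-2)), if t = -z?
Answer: 3924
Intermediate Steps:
z = 1/3 ≈ 0.33333
t = -1/3 (t = -1*1/3 = -1/3 ≈ -0.33333)
L(N, d) = 2*d
218*((L(t, -2) - 5)*(-2)) = 218*((2*(-2) - 5)*(-2)) = 218*((-4 - 5)*(-2)) = 218*(-9*(-2)) = 218*18 = 3924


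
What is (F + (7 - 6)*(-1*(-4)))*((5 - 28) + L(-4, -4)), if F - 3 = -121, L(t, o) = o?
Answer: 3078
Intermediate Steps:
F = -118 (F = 3 - 121 = -118)
(F + (7 - 6)*(-1*(-4)))*((5 - 28) + L(-4, -4)) = (-118 + (7 - 6)*(-1*(-4)))*((5 - 28) - 4) = (-118 + 1*4)*(-23 - 4) = (-118 + 4)*(-27) = -114*(-27) = 3078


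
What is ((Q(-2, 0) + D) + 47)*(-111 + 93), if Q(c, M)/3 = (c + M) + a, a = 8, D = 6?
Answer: -1278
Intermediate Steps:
Q(c, M) = 24 + 3*M + 3*c (Q(c, M) = 3*((c + M) + 8) = 3*((M + c) + 8) = 3*(8 + M + c) = 24 + 3*M + 3*c)
((Q(-2, 0) + D) + 47)*(-111 + 93) = (((24 + 3*0 + 3*(-2)) + 6) + 47)*(-111 + 93) = (((24 + 0 - 6) + 6) + 47)*(-18) = ((18 + 6) + 47)*(-18) = (24 + 47)*(-18) = 71*(-18) = -1278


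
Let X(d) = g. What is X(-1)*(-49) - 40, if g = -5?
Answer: 205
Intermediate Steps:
X(d) = -5
X(-1)*(-49) - 40 = -5*(-49) - 40 = 245 - 40 = 205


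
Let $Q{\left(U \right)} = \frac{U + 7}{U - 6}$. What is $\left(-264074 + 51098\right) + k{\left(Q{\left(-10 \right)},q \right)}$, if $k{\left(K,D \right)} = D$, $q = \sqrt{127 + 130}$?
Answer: $-212976 + \sqrt{257} \approx -2.1296 \cdot 10^{5}$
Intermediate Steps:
$q = \sqrt{257} \approx 16.031$
$Q{\left(U \right)} = \frac{7 + U}{-6 + U}$
$\left(-264074 + 51098\right) + k{\left(Q{\left(-10 \right)},q \right)} = \left(-264074 + 51098\right) + \sqrt{257} = -212976 + \sqrt{257}$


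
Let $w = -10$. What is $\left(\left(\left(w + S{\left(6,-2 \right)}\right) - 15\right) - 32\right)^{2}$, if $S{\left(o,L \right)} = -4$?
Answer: $3721$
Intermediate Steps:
$\left(\left(\left(w + S{\left(6,-2 \right)}\right) - 15\right) - 32\right)^{2} = \left(\left(\left(-10 - 4\right) - 15\right) - 32\right)^{2} = \left(\left(-14 - 15\right) - 32\right)^{2} = \left(-29 - 32\right)^{2} = \left(-61\right)^{2} = 3721$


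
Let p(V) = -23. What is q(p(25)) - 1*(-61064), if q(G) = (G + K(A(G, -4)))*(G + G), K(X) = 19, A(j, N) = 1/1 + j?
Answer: 61248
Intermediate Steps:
A(j, N) = 1 + j
q(G) = 2*G*(19 + G) (q(G) = (G + 19)*(G + G) = (19 + G)*(2*G) = 2*G*(19 + G))
q(p(25)) - 1*(-61064) = 2*(-23)*(19 - 23) - 1*(-61064) = 2*(-23)*(-4) + 61064 = 184 + 61064 = 61248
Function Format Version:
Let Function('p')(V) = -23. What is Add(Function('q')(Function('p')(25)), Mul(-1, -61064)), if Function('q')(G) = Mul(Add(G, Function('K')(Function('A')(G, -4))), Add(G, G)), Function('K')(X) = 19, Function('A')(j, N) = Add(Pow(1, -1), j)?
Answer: 61248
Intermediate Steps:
Function('A')(j, N) = Add(1, j)
Function('q')(G) = Mul(2, G, Add(19, G)) (Function('q')(G) = Mul(Add(G, 19), Add(G, G)) = Mul(Add(19, G), Mul(2, G)) = Mul(2, G, Add(19, G)))
Add(Function('q')(Function('p')(25)), Mul(-1, -61064)) = Add(Mul(2, -23, Add(19, -23)), Mul(-1, -61064)) = Add(Mul(2, -23, -4), 61064) = Add(184, 61064) = 61248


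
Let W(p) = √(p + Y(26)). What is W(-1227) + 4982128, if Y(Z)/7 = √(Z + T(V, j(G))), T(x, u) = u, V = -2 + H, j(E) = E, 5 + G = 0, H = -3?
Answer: 4982128 + √(-1227 + 7*√21) ≈ 4.9821e+6 + 34.568*I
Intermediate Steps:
G = -5 (G = -5 + 0 = -5)
V = -5 (V = -2 - 3 = -5)
Y(Z) = 7*√(-5 + Z) (Y(Z) = 7*√(Z - 5) = 7*√(-5 + Z))
W(p) = √(p + 7*√21) (W(p) = √(p + 7*√(-5 + 26)) = √(p + 7*√21))
W(-1227) + 4982128 = √(-1227 + 7*√21) + 4982128 = 4982128 + √(-1227 + 7*√21)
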